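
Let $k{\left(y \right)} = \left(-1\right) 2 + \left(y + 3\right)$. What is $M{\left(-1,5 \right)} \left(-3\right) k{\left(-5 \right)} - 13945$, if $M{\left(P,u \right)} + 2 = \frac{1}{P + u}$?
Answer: $-13966$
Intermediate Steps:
$M{\left(P,u \right)} = -2 + \frac{1}{P + u}$
$k{\left(y \right)} = 1 + y$ ($k{\left(y \right)} = -2 + \left(3 + y\right) = 1 + y$)
$M{\left(-1,5 \right)} \left(-3\right) k{\left(-5 \right)} - 13945 = \frac{1 - -2 - 10}{-1 + 5} \left(-3\right) \left(1 - 5\right) - 13945 = \frac{1 + 2 - 10}{4} \left(-3\right) \left(-4\right) - 13945 = \frac{1}{4} \left(-7\right) \left(-3\right) \left(-4\right) - 13945 = \left(- \frac{7}{4}\right) \left(-3\right) \left(-4\right) - 13945 = \frac{21}{4} \left(-4\right) - 13945 = -21 - 13945 = -13966$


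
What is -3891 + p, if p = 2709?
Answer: -1182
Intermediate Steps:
-3891 + p = -3891 + 2709 = -1182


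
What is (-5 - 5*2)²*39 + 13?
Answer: 8788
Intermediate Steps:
(-5 - 5*2)²*39 + 13 = (-5 - 10)²*39 + 13 = (-15)²*39 + 13 = 225*39 + 13 = 8775 + 13 = 8788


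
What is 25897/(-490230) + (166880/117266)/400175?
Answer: -24303693555959/460099695029130 ≈ -0.052823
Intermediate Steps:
25897/(-490230) + (166880/117266)/400175 = 25897*(-1/490230) + (166880*(1/117266))*(1/400175) = -25897/490230 + (83440/58633)*(1/400175) = -25897/490230 + 16688/4692692155 = -24303693555959/460099695029130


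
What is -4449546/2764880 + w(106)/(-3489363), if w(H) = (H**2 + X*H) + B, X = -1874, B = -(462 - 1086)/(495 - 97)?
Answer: -87840501521353/56467244832840 ≈ -1.5556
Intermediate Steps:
B = 312/199 (B = -(-624)/398 = -1*(-312/199) = 312/199 ≈ 1.5678)
w(H) = 312/199 + H**2 - 1874*H (w(H) = (H**2 - 1874*H) + 312/199 = 312/199 + H**2 - 1874*H)
-4449546/2764880 + w(106)/(-3489363) = -4449546/2764880 + (312/199 + 106**2 - 1874*106)/(-3489363) = -4449546*1/2764880 + (312/199 + 11236 - 198644)*(-1/3489363) = -130869/81320 - 37293880/199*(-1/3489363) = -130869/81320 + 37293880/694383237 = -87840501521353/56467244832840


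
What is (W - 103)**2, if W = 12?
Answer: 8281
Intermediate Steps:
(W - 103)**2 = (12 - 103)**2 = (-91)**2 = 8281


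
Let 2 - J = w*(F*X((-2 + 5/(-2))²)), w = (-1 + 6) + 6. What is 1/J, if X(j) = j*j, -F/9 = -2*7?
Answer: -8/4546757 ≈ -1.7595e-6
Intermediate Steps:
F = 126 (F = -(-18)*7 = -9*(-14) = 126)
w = 11 (w = 5 + 6 = 11)
X(j) = j²
J = -4546757/8 (J = 2 - 11*126*((-2 + 5/(-2))²)² = 2 - 11*126*((-2 + 5*(-½))²)² = 2 - 11*126*((-2 - 5/2)²)² = 2 - 11*126*((-9/2)²)² = 2 - 11*126*(81/4)² = 2 - 11*126*(6561/16) = 2 - 11*413343/8 = 2 - 1*4546773/8 = 2 - 4546773/8 = -4546757/8 ≈ -5.6835e+5)
1/J = 1/(-4546757/8) = -8/4546757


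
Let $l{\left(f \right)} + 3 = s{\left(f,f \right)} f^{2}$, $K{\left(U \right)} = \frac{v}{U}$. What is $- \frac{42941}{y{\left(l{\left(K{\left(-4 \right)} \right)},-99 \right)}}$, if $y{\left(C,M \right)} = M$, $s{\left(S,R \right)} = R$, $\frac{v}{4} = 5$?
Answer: $\frac{42941}{99} \approx 433.75$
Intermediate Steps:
$v = 20$ ($v = 4 \cdot 5 = 20$)
$K{\left(U \right)} = \frac{20}{U}$
$l{\left(f \right)} = -3 + f^{3}$ ($l{\left(f \right)} = -3 + f f^{2} = -3 + f^{3}$)
$- \frac{42941}{y{\left(l{\left(K{\left(-4 \right)} \right)},-99 \right)}} = - \frac{42941}{-99} = \left(-42941\right) \left(- \frac{1}{99}\right) = \frac{42941}{99}$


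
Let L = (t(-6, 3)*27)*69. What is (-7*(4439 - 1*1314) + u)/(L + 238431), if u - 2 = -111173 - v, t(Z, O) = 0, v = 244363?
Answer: -125803/79477 ≈ -1.5829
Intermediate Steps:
u = -355534 (u = 2 + (-111173 - 1*244363) = 2 + (-111173 - 244363) = 2 - 355536 = -355534)
L = 0 (L = (0*27)*69 = 0*69 = 0)
(-7*(4439 - 1*1314) + u)/(L + 238431) = (-7*(4439 - 1*1314) - 355534)/(0 + 238431) = (-7*(4439 - 1314) - 355534)/238431 = (-7*3125 - 355534)*(1/238431) = (-21875 - 355534)*(1/238431) = -377409*1/238431 = -125803/79477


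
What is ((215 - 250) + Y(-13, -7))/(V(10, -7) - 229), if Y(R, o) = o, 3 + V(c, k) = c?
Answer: 7/37 ≈ 0.18919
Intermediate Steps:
V(c, k) = -3 + c
((215 - 250) + Y(-13, -7))/(V(10, -7) - 229) = ((215 - 250) - 7)/((-3 + 10) - 229) = (-35 - 7)/(7 - 229) = -42/(-222) = -42*(-1/222) = 7/37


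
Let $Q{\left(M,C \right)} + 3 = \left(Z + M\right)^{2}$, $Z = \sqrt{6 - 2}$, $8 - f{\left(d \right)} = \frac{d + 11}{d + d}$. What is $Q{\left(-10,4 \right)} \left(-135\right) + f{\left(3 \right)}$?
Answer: $- \frac{24688}{3} \approx -8229.3$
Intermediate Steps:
$f{\left(d \right)} = 8 - \frac{11 + d}{2 d}$ ($f{\left(d \right)} = 8 - \frac{d + 11}{d + d} = 8 - \frac{11 + d}{2 d}$)
$Z = 2$ ($Z = \sqrt{4} = 2$)
$Q{\left(M,C \right)} = -3 + \left(2 + M\right)^{2}$
$Q{\left(-10,4 \right)} \left(-135\right) + f{\left(3 \right)} = \left(-3 + \left(2 - 10\right)^{2}\right) \left(-135\right) + \frac{-11 + 15 \cdot 3}{2 \cdot 3} = \left(-3 + \left(-8\right)^{2}\right) \left(-135\right) + \frac{1}{2} \cdot \frac{1}{3} \left(-11 + 45\right) = \left(-3 + 64\right) \left(-135\right) + \frac{1}{2} \cdot \frac{1}{3} \cdot 34 = 61 \left(-135\right) + \frac{17}{3} = -8235 + \frac{17}{3} = - \frac{24688}{3}$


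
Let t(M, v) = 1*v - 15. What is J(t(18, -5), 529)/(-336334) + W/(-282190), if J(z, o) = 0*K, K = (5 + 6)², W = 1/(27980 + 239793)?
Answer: -1/75562862870 ≈ -1.3234e-11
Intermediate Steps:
t(M, v) = -15 + v (t(M, v) = v - 15 = -15 + v)
W = 1/267773 ≈ 3.7345e-6
K = 121 (K = 11² = 121)
J(z, o) = 0 (J(z, o) = 0*121 = 0)
J(t(18, -5), 529)/(-336334) + W/(-282190) = 0/(-336334) + (1/267773)/(-282190) = 0*(-1/336334) + (1/267773)*(-1/282190) = 0 - 1/75562862870 = -1/75562862870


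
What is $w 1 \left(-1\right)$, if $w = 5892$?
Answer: $-5892$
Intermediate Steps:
$w 1 \left(-1\right) = 5892 \cdot 1 \left(-1\right) = 5892 \left(-1\right) = -5892$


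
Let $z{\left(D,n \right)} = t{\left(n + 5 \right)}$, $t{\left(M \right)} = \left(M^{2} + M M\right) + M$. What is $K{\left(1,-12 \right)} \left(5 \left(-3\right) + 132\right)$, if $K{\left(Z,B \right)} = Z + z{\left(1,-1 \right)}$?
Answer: $4329$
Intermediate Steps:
$t{\left(M \right)} = M + 2 M^{2}$ ($t{\left(M \right)} = \left(M^{2} + M^{2}\right) + M = 2 M^{2} + M = M + 2 M^{2}$)
$z{\left(D,n \right)} = \left(5 + n\right) \left(11 + 2 n\right)$ ($z{\left(D,n \right)} = \left(n + 5\right) \left(1 + 2 \left(n + 5\right)\right) = \left(5 + n\right) \left(1 + 2 \left(5 + n\right)\right) = \left(5 + n\right) \left(1 + \left(10 + 2 n\right)\right) = \left(5 + n\right) \left(11 + 2 n\right)$)
$K{\left(Z,B \right)} = 36 + Z$ ($K{\left(Z,B \right)} = Z + \left(5 - 1\right) \left(11 + 2 \left(-1\right)\right) = Z + 4 \left(11 - 2\right) = Z + 4 \cdot 9 = Z + 36 = 36 + Z$)
$K{\left(1,-12 \right)} \left(5 \left(-3\right) + 132\right) = \left(36 + 1\right) \left(5 \left(-3\right) + 132\right) = 37 \left(-15 + 132\right) = 37 \cdot 117 = 4329$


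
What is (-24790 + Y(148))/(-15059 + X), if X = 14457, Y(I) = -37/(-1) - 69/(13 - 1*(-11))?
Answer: 198047/4816 ≈ 41.123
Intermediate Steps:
Y(I) = 273/8 (Y(I) = -37*(-1) - 69/(13 + 11) = 37 - 69/24 = 37 - 69*1/24 = 37 - 23/8 = 273/8)
(-24790 + Y(148))/(-15059 + X) = (-24790 + 273/8)/(-15059 + 14457) = -198047/8/(-602) = -198047/8*(-1/602) = 198047/4816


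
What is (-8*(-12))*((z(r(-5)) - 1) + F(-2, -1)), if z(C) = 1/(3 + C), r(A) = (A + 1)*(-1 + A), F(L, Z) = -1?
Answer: -1696/9 ≈ -188.44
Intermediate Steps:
r(A) = (1 + A)*(-1 + A)
(-8*(-12))*((z(r(-5)) - 1) + F(-2, -1)) = (-8*(-12))*((1/(3 + (-1 + (-5)**2)) - 1) - 1) = 96*((1/(3 + (-1 + 25)) - 1) - 1) = 96*((1/(3 + 24) - 1) - 1) = 96*((1/27 - 1) - 1) = 96*(-26/27 - 1) = 96*(-53/27) = -1696/9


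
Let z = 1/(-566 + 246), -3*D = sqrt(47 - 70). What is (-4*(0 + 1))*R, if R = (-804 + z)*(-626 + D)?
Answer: -80528953/40 - 257281*I*sqrt(23)/240 ≈ -2.0132e+6 - 5141.1*I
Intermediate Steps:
D = -I*sqrt(23)/3 (D = -sqrt(47 - 70)/3 = -I*sqrt(23)/3 ≈ -1.5986*I)
z = -1/320 (z = 1/(-320) = -1/320 ≈ -0.0031250)
R = 80528953/160 + 257281*I*sqrt(23)/960 (R = (-804 - 1/320)*(-626 - I*sqrt(23)/3) = -257281*(-626 - I*sqrt(23)/3)/320 = 80528953/160 + 257281*I*sqrt(23)/960 ≈ 5.0331e+5 + 1285.3*I)
(-4*(0 + 1))*R = (-4*(0 + 1))*(80528953/160 + 257281*I*sqrt(23)/960) = (-4*1)*(80528953/160 + 257281*I*sqrt(23)/960) = -4*(80528953/160 + 257281*I*sqrt(23)/960) = -80528953/40 - 257281*I*sqrt(23)/240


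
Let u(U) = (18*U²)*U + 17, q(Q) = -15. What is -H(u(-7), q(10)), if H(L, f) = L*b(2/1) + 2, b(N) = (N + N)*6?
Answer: 147766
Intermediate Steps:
b(N) = 12*N (b(N) = (2*N)*6 = 12*N)
u(U) = 17 + 18*U³ (u(U) = 18*U³ + 17 = 17 + 18*U³)
H(L, f) = 2 + 24*L (H(L, f) = L*(12*(2/1)) + 2 = L*(12*(2*1)) + 2 = L*(12*2) + 2 = L*24 + 2 = 24*L + 2 = 2 + 24*L)
-H(u(-7), q(10)) = -(2 + 24*(17 + 18*(-7)³)) = -(2 + 24*(17 + 18*(-343))) = -(2 + 24*(17 - 6174)) = -(2 + 24*(-6157)) = -(2 - 147768) = -1*(-147766) = 147766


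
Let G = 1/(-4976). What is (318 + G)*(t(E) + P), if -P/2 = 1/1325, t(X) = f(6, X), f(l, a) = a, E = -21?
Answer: -44032526509/6593200 ≈ -6678.5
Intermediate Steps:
G = -1/4976 ≈ -0.00020096
t(X) = X
P = -2/1325 ≈ -0.0015094
(318 + G)*(t(E) + P) = (318 - 1/4976)*(-21 - 2/1325) = (1582367/4976)*(-27827/1325) = -44032526509/6593200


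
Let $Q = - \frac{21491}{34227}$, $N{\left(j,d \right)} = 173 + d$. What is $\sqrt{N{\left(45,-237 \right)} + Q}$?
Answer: $\frac{i \sqrt{8412308257}}{11409} \approx 8.0392 i$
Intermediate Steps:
$Q = - \frac{21491}{34227}$ ($Q = \left(-21491\right) \frac{1}{34227} = - \frac{21491}{34227} \approx -0.6279$)
$\sqrt{N{\left(45,-237 \right)} + Q} = \sqrt{\left(173 - 237\right) - \frac{21491}{34227}} = \sqrt{-64 - \frac{21491}{34227}} = \sqrt{- \frac{2212019}{34227}} = \frac{i \sqrt{8412308257}}{11409}$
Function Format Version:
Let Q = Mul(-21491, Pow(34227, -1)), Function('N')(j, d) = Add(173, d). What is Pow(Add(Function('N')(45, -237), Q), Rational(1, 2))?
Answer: Mul(Rational(1, 11409), I, Pow(8412308257, Rational(1, 2))) ≈ Mul(8.0392, I)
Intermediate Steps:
Q = Rational(-21491, 34227) (Q = Mul(-21491, Rational(1, 34227)) = Rational(-21491, 34227) ≈ -0.62790)
Pow(Add(Function('N')(45, -237), Q), Rational(1, 2)) = Pow(Add(Add(173, -237), Rational(-21491, 34227)), Rational(1, 2)) = Pow(Add(-64, Rational(-21491, 34227)), Rational(1, 2)) = Pow(Rational(-2212019, 34227), Rational(1, 2)) = Mul(Rational(1, 11409), I, Pow(8412308257, Rational(1, 2)))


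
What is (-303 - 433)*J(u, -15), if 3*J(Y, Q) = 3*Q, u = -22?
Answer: 11040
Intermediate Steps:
J(Y, Q) = Q (J(Y, Q) = (3*Q)/3 = Q)
(-303 - 433)*J(u, -15) = (-303 - 433)*(-15) = -736*(-15) = 11040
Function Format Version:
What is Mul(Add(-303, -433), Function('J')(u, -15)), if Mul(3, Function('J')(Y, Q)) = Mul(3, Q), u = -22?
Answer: 11040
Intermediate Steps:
Function('J')(Y, Q) = Q (Function('J')(Y, Q) = Mul(Rational(1, 3), Mul(3, Q)) = Q)
Mul(Add(-303, -433), Function('J')(u, -15)) = Mul(Add(-303, -433), -15) = Mul(-736, -15) = 11040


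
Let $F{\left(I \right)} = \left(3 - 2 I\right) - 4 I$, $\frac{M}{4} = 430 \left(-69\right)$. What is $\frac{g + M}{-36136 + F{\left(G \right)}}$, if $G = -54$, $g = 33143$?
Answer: $\frac{85537}{35809} \approx 2.3887$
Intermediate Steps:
$M = -118680$ ($M = 4 \cdot 430 \left(-69\right) = 4 \left(-29670\right) = -118680$)
$F{\left(I \right)} = 3 - 6 I$
$\frac{g + M}{-36136 + F{\left(G \right)}} = \frac{33143 - 118680}{-36136 + \left(3 - -324\right)} = - \frac{85537}{-36136 + \left(3 + 324\right)} = - \frac{85537}{-36136 + 327} = - \frac{85537}{-35809} = \left(-85537\right) \left(- \frac{1}{35809}\right) = \frac{85537}{35809}$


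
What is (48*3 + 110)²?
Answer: 64516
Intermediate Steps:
(48*3 + 110)² = (144 + 110)² = 254² = 64516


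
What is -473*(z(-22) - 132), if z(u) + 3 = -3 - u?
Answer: 54868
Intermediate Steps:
z(u) = -6 - u (z(u) = -3 + (-3 - u) = -6 - u)
-473*(z(-22) - 132) = -473*((-6 - 1*(-22)) - 132) = -473*((-6 + 22) - 132) = -473*(16 - 132) = -473*(-116) = 54868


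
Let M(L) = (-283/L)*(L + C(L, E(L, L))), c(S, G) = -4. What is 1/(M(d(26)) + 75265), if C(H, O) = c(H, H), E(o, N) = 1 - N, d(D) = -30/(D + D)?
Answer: 15/1095298 ≈ 1.3695e-5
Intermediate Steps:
d(D) = -15/D (d(D) = -30*1/(2*D) = -15/D)
C(H, O) = -4
M(L) = -283*(-4 + L)/L (M(L) = (-283/L)*(L - 4) = (-283/L)*(-4 + L) = -283*(-4 + L)/L)
1/(M(d(26)) + 75265) = 1/((-283 + 1132/((-15/26))) + 75265) = 1/((-283 + 1132/((-15*1/26))) + 75265) = 1/((-283 + 1132/(-15/26)) + 75265) = 1/((-283 + 1132*(-26/15)) + 75265) = 1/((-283 - 29432/15) + 75265) = 1/(-33677/15 + 75265) = 1/(1095298/15) = 15/1095298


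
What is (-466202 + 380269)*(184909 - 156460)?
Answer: -2444707917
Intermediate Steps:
(-466202 + 380269)*(184909 - 156460) = -85933*28449 = -2444707917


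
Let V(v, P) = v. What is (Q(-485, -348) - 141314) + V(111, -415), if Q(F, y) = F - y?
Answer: -141340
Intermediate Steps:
(Q(-485, -348) - 141314) + V(111, -415) = ((-485 - 1*(-348)) - 141314) + 111 = ((-485 + 348) - 141314) + 111 = (-137 - 141314) + 111 = -141451 + 111 = -141340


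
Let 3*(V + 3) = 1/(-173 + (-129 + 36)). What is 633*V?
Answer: -505345/266 ≈ -1899.8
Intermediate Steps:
V = -2395/798 (V = -3 + 1/(3*(-173 + (-129 + 36))) = -3 + 1/(3*(-173 - 93)) = -3 + (⅓)/(-266) = -3 + (⅓)*(-1/266) = -3 - 1/798 = -2395/798 ≈ -3.0013)
633*V = 633*(-2395/798) = -505345/266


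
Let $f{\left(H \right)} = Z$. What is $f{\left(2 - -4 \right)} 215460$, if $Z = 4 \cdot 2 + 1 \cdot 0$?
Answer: $1723680$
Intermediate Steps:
$Z = 8$ ($Z = 8 + 0 = 8$)
$f{\left(H \right)} = 8$
$f{\left(2 - -4 \right)} 215460 = 8 \cdot 215460 = 1723680$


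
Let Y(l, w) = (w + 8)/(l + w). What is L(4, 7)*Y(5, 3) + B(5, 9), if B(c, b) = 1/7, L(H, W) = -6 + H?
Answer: -73/28 ≈ -2.6071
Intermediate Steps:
Y(l, w) = (8 + w)/(l + w)
B(c, b) = ⅐
L(4, 7)*Y(5, 3) + B(5, 9) = (-6 + 4)*((8 + 3)/(5 + 3)) + ⅐ = -2*11/8 + ⅐ = -11/4 + ⅐ = -73/28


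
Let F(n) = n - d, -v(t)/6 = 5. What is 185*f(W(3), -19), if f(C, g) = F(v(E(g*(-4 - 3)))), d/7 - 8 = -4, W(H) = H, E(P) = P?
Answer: -10730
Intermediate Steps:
d = 28 (d = 56 + 7*(-4) = 56 - 28 = 28)
v(t) = -30 (v(t) = -6*5 = -30)
F(n) = -28 + n (F(n) = n - 1*28 = n - 28 = -28 + n)
f(C, g) = -58 (f(C, g) = -28 - 30 = -58)
185*f(W(3), -19) = 185*(-58) = -10730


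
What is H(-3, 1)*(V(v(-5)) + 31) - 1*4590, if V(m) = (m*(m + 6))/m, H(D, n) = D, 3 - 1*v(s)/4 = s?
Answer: -4797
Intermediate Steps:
v(s) = 12 - 4*s
V(m) = 6 + m (V(m) = (m*(6 + m))/m = 6 + m)
H(-3, 1)*(V(v(-5)) + 31) - 1*4590 = -3*((6 + (12 - 4*(-5))) + 31) - 1*4590 = -3*((6 + (12 + 20)) + 31) - 4590 = -3*((6 + 32) + 31) - 4590 = -3*(38 + 31) - 4590 = -3*69 - 4590 = -207 - 4590 = -4797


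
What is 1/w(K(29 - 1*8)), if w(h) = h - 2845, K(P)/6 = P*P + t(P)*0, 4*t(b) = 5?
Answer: -1/199 ≈ -0.0050251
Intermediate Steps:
t(b) = 5/4 (t(b) = (1/4)*5 = 5/4)
K(P) = 6*P**2 (K(P) = 6*(P*P + (5/4)*0) = 6*(P**2 + 0) = 6*P**2)
w(h) = -2845 + h
1/w(K(29 - 1*8)) = 1/(-2845 + 6*(29 - 1*8)**2) = 1/(-2845 + 6*(29 - 8)**2) = 1/(-2845 + 6*21**2) = 1/(-2845 + 6*441) = 1/(-2845 + 2646) = 1/(-199) = -1/199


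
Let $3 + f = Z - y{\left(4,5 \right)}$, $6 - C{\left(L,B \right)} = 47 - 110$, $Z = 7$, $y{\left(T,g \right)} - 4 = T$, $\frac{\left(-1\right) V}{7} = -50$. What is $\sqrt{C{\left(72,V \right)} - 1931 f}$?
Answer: $\sqrt{7793} \approx 88.278$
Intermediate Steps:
$V = 350$ ($V = \left(-7\right) \left(-50\right) = 350$)
$y{\left(T,g \right)} = 4 + T$
$C{\left(L,B \right)} = 69$ ($C{\left(L,B \right)} = 6 - \left(47 - 110\right) = 6 - -63 = 6 + 63 = 69$)
$f = -4$ ($f = -3 + \left(7 - \left(4 + 4\right)\right) = -3 + \left(7 - 8\right) = -3 - 1 = -4$)
$\sqrt{C{\left(72,V \right)} - 1931 f} = \sqrt{69 - -7724} = \sqrt{69 + 7724} = \sqrt{7793}$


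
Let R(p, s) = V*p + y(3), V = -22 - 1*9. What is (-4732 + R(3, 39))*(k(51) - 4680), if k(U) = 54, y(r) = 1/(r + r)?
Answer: 22319679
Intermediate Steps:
y(r) = 1/(2*r)
V = -31 (V = -22 - 9 = -31)
R(p, s) = 1/6 - 31*p (R(p, s) = -31*p + (1/2)/3 = -31*p + (1/2)*(1/3) = -31*p + 1/6 = 1/6 - 31*p)
(-4732 + R(3, 39))*(k(51) - 4680) = (-4732 + (1/6 - 31*3))*(54 - 4680) = (-4732 + (1/6 - 93))*(-4626) = (-4732 - 557/6)*(-4626) = -28949/6*(-4626) = 22319679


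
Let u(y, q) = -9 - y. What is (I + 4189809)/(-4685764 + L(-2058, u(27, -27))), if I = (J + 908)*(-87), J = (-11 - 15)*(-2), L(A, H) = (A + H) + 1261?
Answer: -1368763/1562199 ≈ -0.87618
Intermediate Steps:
L(A, H) = 1261 + A + H
J = 52 (J = -26*(-2) = 52)
I = -83520 (I = (52 + 908)*(-87) = 960*(-87) = -83520)
(I + 4189809)/(-4685764 + L(-2058, u(27, -27))) = (-83520 + 4189809)/(-4685764 + (1261 - 2058 + (-9 - 1*27))) = 4106289/(-4685764 + (1261 - 2058 + (-9 - 27))) = 4106289/(-4685764 + (1261 - 2058 - 36)) = 4106289/(-4685764 - 833) = 4106289/(-4686597) = 4106289*(-1/4686597) = -1368763/1562199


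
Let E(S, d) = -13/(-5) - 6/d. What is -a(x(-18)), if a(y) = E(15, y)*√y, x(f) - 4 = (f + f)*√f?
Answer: (-11 + 702*I*√2)/(5*√(1 - 27*I*√2)) ≈ -22.673 + 22.764*I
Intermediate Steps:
x(f) = 4 + 2*f^(3/2) (x(f) = 4 + (f + f)*√f = 4 + (2*f)*√f = 4 + 2*f^(3/2))
E(S, d) = 13/5 - 6/d (E(S, d) = -13*(-⅕) - 6/d = 13/5 - 6/d)
a(y) = √y*(13/5 - 6/y) (a(y) = (13/5 - 6/y)*√y = √y*(13/5 - 6/y))
-a(x(-18)) = -(-30 + 13*(4 + 2*(-18)^(3/2)))/(5*√(4 + 2*(-18)^(3/2))) = -(-30 + 13*(4 + 2*(-54*I*√2)))/(5*√(4 + 2*(-54*I*√2))) = -(-30 + 13*(4 - 108*I*√2))/(5*√(4 - 108*I*√2)) = -(-30 + (52 - 1404*I*√2))/(5*√(4 - 108*I*√2)) = -(22 - 1404*I*√2)/(5*√(4 - 108*I*√2))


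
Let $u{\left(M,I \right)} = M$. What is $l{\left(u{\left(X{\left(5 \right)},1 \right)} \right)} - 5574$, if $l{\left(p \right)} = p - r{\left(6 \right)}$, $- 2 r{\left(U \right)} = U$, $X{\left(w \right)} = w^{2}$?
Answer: $-5546$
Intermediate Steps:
$r{\left(U \right)} = - \frac{U}{2}$
$l{\left(p \right)} = 3 + p$ ($l{\left(p \right)} = p - \left(- \frac{1}{2}\right) 6 = p - -3 = p + 3 = 3 + p$)
$l{\left(u{\left(X{\left(5 \right)},1 \right)} \right)} - 5574 = \left(3 + 5^{2}\right) - 5574 = \left(3 + 25\right) - 5574 = 28 - 5574 = -5546$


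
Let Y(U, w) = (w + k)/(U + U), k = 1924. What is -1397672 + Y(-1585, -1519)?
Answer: -886124129/634 ≈ -1.3977e+6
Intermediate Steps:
Y(U, w) = (1924 + w)/(2*U) (Y(U, w) = (w + 1924)/(U + U) = (1924 + w)/((2*U)) = (1924 + w)*(1/(2*U)) = (1924 + w)/(2*U))
-1397672 + Y(-1585, -1519) = -1397672 + (1/2)*(1924 - 1519)/(-1585) = -1397672 + (1/2)*(-1/1585)*405 = -1397672 - 81/634 = -886124129/634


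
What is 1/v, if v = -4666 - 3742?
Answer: -1/8408 ≈ -0.00011893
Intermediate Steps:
v = -8408
1/v = 1/(-8408) = -1/8408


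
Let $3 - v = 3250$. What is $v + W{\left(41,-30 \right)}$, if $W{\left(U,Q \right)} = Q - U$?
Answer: $-3318$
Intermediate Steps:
$v = -3247$ ($v = 3 - 3250 = -3247$)
$v + W{\left(41,-30 \right)} = -3247 - 71 = -3318$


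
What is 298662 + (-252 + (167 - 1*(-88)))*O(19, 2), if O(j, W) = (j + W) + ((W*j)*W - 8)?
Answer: 298929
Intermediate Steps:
O(j, W) = -8 + W + j + j*W² (O(j, W) = (W + j) + (j*W² - 8) = (W + j) + (-8 + j*W²) = -8 + W + j + j*W²)
298662 + (-252 + (167 - 1*(-88)))*O(19, 2) = 298662 + (-252 + (167 - 1*(-88)))*(-8 + 2 + 19 + 19*2²) = 298662 + (-252 + (167 + 88))*(-8 + 2 + 19 + 19*4) = 298662 + (-252 + 255)*(-8 + 2 + 19 + 76) = 298662 + 3*89 = 298662 + 267 = 298929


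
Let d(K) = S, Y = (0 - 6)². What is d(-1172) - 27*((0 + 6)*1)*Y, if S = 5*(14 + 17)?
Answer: -5677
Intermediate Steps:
Y = 36 (Y = (-6)² = 36)
S = 155 (S = 5*31 = 155)
d(K) = 155
d(-1172) - 27*((0 + 6)*1)*Y = 155 - 27*((0 + 6)*1)*36 = 155 - 27*(6*1)*36 = 155 - 27*6*36 = 155 - 162*36 = 155 - 1*5832 = 155 - 5832 = -5677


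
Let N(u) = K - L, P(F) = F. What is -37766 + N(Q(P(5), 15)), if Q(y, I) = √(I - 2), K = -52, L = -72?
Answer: -37746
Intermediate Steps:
Q(y, I) = √(-2 + I)
N(u) = 20 (N(u) = -52 - 1*(-72) = -52 + 72 = 20)
-37766 + N(Q(P(5), 15)) = -37766 + 20 = -37746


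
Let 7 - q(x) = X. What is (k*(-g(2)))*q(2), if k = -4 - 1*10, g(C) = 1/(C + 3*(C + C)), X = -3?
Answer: 10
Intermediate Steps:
q(x) = 10 (q(x) = 7 - 1*(-3) = 7 + 3 = 10)
g(C) = 1/(7*C) (g(C) = 1/(C + 3*(2*C)) = 1/(C + 6*C) = 1/(7*C))
k = -14 (k = -4 - 10 = -14)
(k*(-g(2)))*q(2) = -(-14)*(⅐)/2*10 = -(-14)*(⅐)*(½)*10 = -(-14)/14*10 = -14*(-1/14)*10 = 1*10 = 10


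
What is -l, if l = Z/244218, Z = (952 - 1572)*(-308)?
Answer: -3080/3939 ≈ -0.78192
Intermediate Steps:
Z = 190960 (Z = -620*(-308) = 190960)
l = 3080/3939 (l = 190960/244218 = 190960*(1/244218) = 3080/3939 ≈ 0.78192)
-l = -1*3080/3939 = -3080/3939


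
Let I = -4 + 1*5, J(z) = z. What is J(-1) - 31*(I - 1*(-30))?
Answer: -962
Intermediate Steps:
I = 1 (I = -4 + 5 = 1)
J(-1) - 31*(I - 1*(-30)) = -1 - 31*(1 - 1*(-30)) = -1 - 31*(1 + 30) = -1 - 31*31 = -1 - 961 = -962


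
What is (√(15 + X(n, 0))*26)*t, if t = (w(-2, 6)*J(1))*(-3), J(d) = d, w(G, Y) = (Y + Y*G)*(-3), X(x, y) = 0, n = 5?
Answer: -1404*√15 ≈ -5437.7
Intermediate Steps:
w(G, Y) = -3*Y - 3*G*Y (w(G, Y) = (Y + G*Y)*(-3) = -3*Y - 3*G*Y)
t = -54 (t = (-3*6*(1 - 2)*1)*(-3) = (-3*6*(-1)*1)*(-3) = (18*1)*(-3) = 18*(-3) = -54)
(√(15 + X(n, 0))*26)*t = (√(15 + 0)*26)*(-54) = (√15*26)*(-54) = (26*√15)*(-54) = -1404*√15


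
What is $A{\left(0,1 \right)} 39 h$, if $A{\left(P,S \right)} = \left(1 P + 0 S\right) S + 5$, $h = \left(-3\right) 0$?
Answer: $0$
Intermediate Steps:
$h = 0$
$A{\left(P,S \right)} = 5 + P S$ ($A{\left(P,S \right)} = \left(P + 0\right) S + 5 = P S + 5 = 5 + P S$)
$A{\left(0,1 \right)} 39 h = \left(5 + 0 \cdot 1\right) 39 \cdot 0 = \left(5 + 0\right) 39 \cdot 0 = 5 \cdot 39 \cdot 0 = 195 \cdot 0 = 0$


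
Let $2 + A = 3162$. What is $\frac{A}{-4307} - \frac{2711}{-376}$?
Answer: $\frac{10488117}{1619432} \approx 6.4764$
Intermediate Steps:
$A = 3160$ ($A = -2 + 3162 = 3160$)
$\frac{A}{-4307} - \frac{2711}{-376} = \frac{3160}{-4307} - \frac{2711}{-376} = 3160 \left(- \frac{1}{4307}\right) - - \frac{2711}{376} = - \frac{3160}{4307} + \frac{2711}{376} = \frac{10488117}{1619432}$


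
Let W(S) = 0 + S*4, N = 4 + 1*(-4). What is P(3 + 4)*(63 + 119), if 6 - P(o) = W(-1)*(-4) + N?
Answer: -1820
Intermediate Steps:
N = 0 (N = 4 - 4 = 0)
W(S) = 4*S (W(S) = 0 + 4*S = 4*S)
P(o) = -10 (P(o) = 6 - ((4*(-1))*(-4) + 0) = 6 - (-4*(-4) + 0) = 6 - (16 + 0) = 6 - 1*16 = 6 - 16 = -10)
P(3 + 4)*(63 + 119) = -10*(63 + 119) = -10*182 = -1820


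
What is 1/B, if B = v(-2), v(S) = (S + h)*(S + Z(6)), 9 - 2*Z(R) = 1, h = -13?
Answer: -1/30 ≈ -0.033333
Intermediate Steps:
Z(R) = 4 (Z(R) = 9/2 - ½*1 = 9/2 - ½ = 4)
v(S) = (-13 + S)*(4 + S) (v(S) = (S - 13)*(S + 4) = (-13 + S)*(4 + S))
B = -30 (B = -52 + (-2)² - 9*(-2) = -52 + 4 + 18 = -30)
1/B = 1/(-30) = -1/30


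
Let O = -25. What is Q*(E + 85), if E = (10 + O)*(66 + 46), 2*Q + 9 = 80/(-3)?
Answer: 170665/6 ≈ 28444.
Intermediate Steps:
Q = -107/6 (Q = -9/2 + (80/(-3))/2 = -9/2 + (80*(-⅓))/2 = -9/2 + (½)*(-80/3) = -9/2 - 40/3 = -107/6 ≈ -17.833)
E = -1680 (E = (10 - 25)*(66 + 46) = -15*112 = -1680)
Q*(E + 85) = -107*(-1680 + 85)/6 = -107/6*(-1595) = 170665/6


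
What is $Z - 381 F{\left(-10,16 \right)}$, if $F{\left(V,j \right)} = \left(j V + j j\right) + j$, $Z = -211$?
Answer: $-42883$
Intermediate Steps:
$F{\left(V,j \right)} = j + j^{2} + V j$ ($F{\left(V,j \right)} = \left(V j + j^{2}\right) + j = \left(j^{2} + V j\right) + j = j + j^{2} + V j$)
$Z - 381 F{\left(-10,16 \right)} = -211 - 381 \cdot 16 \left(1 - 10 + 16\right) = -211 - 381 \cdot 16 \cdot 7 = -211 - 42672 = -42883$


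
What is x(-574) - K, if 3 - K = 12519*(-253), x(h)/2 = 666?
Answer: -3165978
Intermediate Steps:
x(h) = 1332 (x(h) = 2*666 = 1332)
K = 3167310 (K = 3 - 12519*(-253) = 3 - 1*(-3167307) = 3 + 3167307 = 3167310)
x(-574) - K = 1332 - 1*3167310 = 1332 - 3167310 = -3165978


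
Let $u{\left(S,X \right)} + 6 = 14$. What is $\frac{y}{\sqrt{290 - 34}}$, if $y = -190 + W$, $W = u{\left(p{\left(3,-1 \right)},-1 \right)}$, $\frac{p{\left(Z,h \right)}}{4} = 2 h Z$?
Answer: $- \frac{91}{8} \approx -11.375$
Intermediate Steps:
$p{\left(Z,h \right)} = 8 Z h$ ($p{\left(Z,h \right)} = 4 \cdot 2 h Z = 4 \cdot 2 Z h = 8 Z h$)
$u{\left(S,X \right)} = 8$ ($u{\left(S,X \right)} = -6 + 14 = 8$)
$W = 8$
$y = -182$ ($y = -190 + 8 = -182$)
$\frac{y}{\sqrt{290 - 34}} = - \frac{182}{\sqrt{290 - 34}} = - \frac{182}{\sqrt{256}} = - \frac{182}{16} = \left(-182\right) \frac{1}{16} = - \frac{91}{8}$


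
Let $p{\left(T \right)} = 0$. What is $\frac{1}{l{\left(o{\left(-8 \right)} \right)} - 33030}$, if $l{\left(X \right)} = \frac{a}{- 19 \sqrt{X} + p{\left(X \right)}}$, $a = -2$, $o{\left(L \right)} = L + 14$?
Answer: $- \frac{17885745}{590766157349} - \frac{19 \sqrt{6}}{1181532314698} \approx -3.0276 \cdot 10^{-5}$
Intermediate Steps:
$o{\left(L \right)} = 14 + L$
$l{\left(X \right)} = \frac{2}{19 \sqrt{X}}$ ($l{\left(X \right)} = \frac{1}{- 19 \sqrt{X} + 0} \left(-2\right) = \frac{1}{\left(-19\right) \sqrt{X}} \left(-2\right) = - \frac{1}{19 \sqrt{X}} \left(-2\right) = \frac{2}{19 \sqrt{X}}$)
$\frac{1}{l{\left(o{\left(-8 \right)} \right)} - 33030} = \frac{1}{\frac{2}{19 \sqrt{14 - 8}} - 33030} = \frac{1}{\frac{2}{19 \sqrt{6}} - 33030} = \frac{1}{\frac{2 \frac{\sqrt{6}}{6}}{19} - 33030} = \frac{1}{\frac{\sqrt{6}}{57} - 33030} = \frac{1}{-33030 + \frac{\sqrt{6}}{57}}$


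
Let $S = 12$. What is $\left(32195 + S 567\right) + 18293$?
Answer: $57292$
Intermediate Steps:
$\left(32195 + S 567\right) + 18293 = \left(32195 + 12 \cdot 567\right) + 18293 = \left(32195 + 6804\right) + 18293 = 38999 + 18293 = 57292$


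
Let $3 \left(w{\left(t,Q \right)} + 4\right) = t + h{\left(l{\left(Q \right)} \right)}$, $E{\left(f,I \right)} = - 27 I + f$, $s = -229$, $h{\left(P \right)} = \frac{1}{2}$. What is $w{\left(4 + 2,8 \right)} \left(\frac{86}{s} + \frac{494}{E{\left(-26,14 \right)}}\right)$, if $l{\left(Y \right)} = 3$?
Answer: $\frac{271095}{92516} \approx 2.9302$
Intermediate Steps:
$h{\left(P \right)} = \frac{1}{2}$
$E{\left(f,I \right)} = f - 27 I$
$w{\left(t,Q \right)} = - \frac{23}{6} + \frac{t}{3}$ ($w{\left(t,Q \right)} = -4 + \frac{t + \frac{1}{2}}{3} = -4 + \frac{\frac{1}{2} + t}{3} = -4 + \left(\frac{1}{6} + \frac{t}{3}\right) = - \frac{23}{6} + \frac{t}{3}$)
$w{\left(4 + 2,8 \right)} \left(\frac{86}{s} + \frac{494}{E{\left(-26,14 \right)}}\right) = \left(- \frac{23}{6} + \frac{4 + 2}{3}\right) \left(\frac{86}{-229} + \frac{494}{-26 - 378}\right) = \left(- \frac{23}{6} + \frac{1}{3} \cdot 6\right) \left(86 \left(- \frac{1}{229}\right) + \frac{494}{-26 - 378}\right) = \left(- \frac{23}{6} + 2\right) \left(- \frac{86}{229} + \frac{494}{-404}\right) = - \frac{11 \left(- \frac{86}{229} + 494 \left(- \frac{1}{404}\right)\right)}{6} = - \frac{11 \left(- \frac{86}{229} - \frac{247}{202}\right)}{6} = \left(- \frac{11}{6}\right) \left(- \frac{73935}{46258}\right) = \frac{271095}{92516}$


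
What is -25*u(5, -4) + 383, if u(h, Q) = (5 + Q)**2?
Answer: 358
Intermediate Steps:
-25*u(5, -4) + 383 = -25*(5 - 4)**2 + 383 = -25*1**2 + 383 = -25*1 + 383 = -25 + 383 = 358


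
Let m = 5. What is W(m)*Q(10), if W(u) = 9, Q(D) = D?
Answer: 90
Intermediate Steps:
W(m)*Q(10) = 9*10 = 90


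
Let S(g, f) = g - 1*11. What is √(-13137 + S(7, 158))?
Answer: I*√13141 ≈ 114.63*I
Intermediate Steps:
S(g, f) = -11 + g (S(g, f) = g - 11 = -11 + g)
√(-13137 + S(7, 158)) = √(-13137 + (-11 + 7)) = √(-13137 - 4) = √(-13141) = I*√13141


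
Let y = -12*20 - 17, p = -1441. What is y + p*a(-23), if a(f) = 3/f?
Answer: -1588/23 ≈ -69.043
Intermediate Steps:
y = -257 (y = -240 - 17 = -257)
y + p*a(-23) = -257 - 4323/(-23) = -257 - 4323*(-1)/23 = -257 - 1441*(-3/23) = -257 + 4323/23 = -1588/23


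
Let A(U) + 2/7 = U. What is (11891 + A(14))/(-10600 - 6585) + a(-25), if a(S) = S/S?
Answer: 36962/120295 ≈ 0.30726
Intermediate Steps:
A(U) = -2/7 + U
a(S) = 1
(11891 + A(14))/(-10600 - 6585) + a(-25) = (11891 + (-2/7 + 14))/(-10600 - 6585) + 1 = (11891 + 96/7)/(-17185) + 1 = (83333/7)*(-1/17185) + 1 = -83333/120295 + 1 = 36962/120295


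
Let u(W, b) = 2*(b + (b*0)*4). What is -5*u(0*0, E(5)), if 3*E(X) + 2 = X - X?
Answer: 20/3 ≈ 6.6667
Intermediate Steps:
E(X) = -⅔ (E(X) = -⅔ + (X - X)/3 = -⅔ + (⅓)*0 = -⅔ + 0 = -⅔)
u(W, b) = 2*b (u(W, b) = 2*(b + 0*4) = 2*(b + 0) = 2*b)
-5*u(0*0, E(5)) = -10*(-2)/3 = -5*(-4/3) = 20/3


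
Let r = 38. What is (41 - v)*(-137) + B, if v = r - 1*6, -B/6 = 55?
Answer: -1563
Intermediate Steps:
B = -330 (B = -6*55 = -330)
v = 32 (v = 38 - 1*6 = 38 - 6 = 32)
(41 - v)*(-137) + B = (41 - 1*32)*(-137) - 330 = (41 - 32)*(-137) - 330 = 9*(-137) - 330 = -1233 - 330 = -1563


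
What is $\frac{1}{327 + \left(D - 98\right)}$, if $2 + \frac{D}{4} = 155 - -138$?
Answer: $\frac{1}{1393} \approx 0.00071787$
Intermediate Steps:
$D = 1164$ ($D = -8 + 4 \left(155 - -138\right) = -8 + 4 \left(155 + 138\right) = -8 + 4 \cdot 293 = -8 + 1172 = 1164$)
$\frac{1}{327 + \left(D - 98\right)} = \frac{1}{327 + \left(1164 - 98\right)} = \frac{1}{327 + 1066} = \frac{1}{1393}$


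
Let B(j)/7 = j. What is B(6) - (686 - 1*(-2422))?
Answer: -3066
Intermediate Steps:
B(j) = 7*j
B(6) - (686 - 1*(-2422)) = 7*6 - (686 - 1*(-2422)) = 42 - (686 + 2422) = 42 - 1*3108 = 42 - 3108 = -3066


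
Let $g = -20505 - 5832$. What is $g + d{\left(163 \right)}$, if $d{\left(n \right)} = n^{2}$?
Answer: $232$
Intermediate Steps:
$g = -26337$
$g + d{\left(163 \right)} = -26337 + 163^{2} = -26337 + 26569 = 232$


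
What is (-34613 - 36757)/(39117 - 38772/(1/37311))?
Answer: 78/1580965 ≈ 4.9337e-5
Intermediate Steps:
(-34613 - 36757)/(39117 - 38772/(1/37311)) = -71370/(39117 - 38772/1/37311) = -71370/(39117 - 38772*37311) = -71370/(39117 - 1446622092) = -71370/(-1446582975) = -71370*(-1/1446582975) = 78/1580965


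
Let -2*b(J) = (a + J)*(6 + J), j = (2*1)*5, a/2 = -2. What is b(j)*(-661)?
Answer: 31728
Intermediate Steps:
a = -4 (a = 2*(-2) = -4)
j = 10 (j = 2*5 = 10)
b(J) = -(-4 + J)*(6 + J)/2
b(j)*(-661) = (12 - 1*10 - 1/2*10**2)*(-661) = (12 - 10 - 1/2*100)*(-661) = (12 - 10 - 50)*(-661) = -48*(-661) = 31728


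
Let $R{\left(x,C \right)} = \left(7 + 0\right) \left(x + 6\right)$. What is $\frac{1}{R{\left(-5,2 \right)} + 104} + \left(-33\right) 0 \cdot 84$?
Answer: $\frac{1}{111} \approx 0.009009$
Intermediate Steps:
$R{\left(x,C \right)} = 42 + 7 x$ ($R{\left(x,C \right)} = 7 \left(6 + x\right) = 42 + 7 x$)
$\frac{1}{R{\left(-5,2 \right)} + 104} + \left(-33\right) 0 \cdot 84 = \frac{1}{\left(42 + 7 \left(-5\right)\right) + 104} + \left(-33\right) 0 \cdot 84 = \frac{1}{\left(42 - 35\right) + 104} + 0 \cdot 84 = \frac{1}{7 + 104} + 0 = \frac{1}{111} + 0 = \frac{1}{111}$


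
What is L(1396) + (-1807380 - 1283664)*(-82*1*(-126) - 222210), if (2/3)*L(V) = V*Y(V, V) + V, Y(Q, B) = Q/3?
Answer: 654925197134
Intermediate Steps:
Y(Q, B) = Q/3 (Y(Q, B) = Q*(⅓) = Q/3)
L(V) = V²/2 + 3*V/2 (L(V) = 3*(V*(V/3) + V)/2 = 3*(V²/3 + V)/2 = 3*(V + V²/3)/2 = V²/2 + 3*V/2)
L(1396) + (-1807380 - 1283664)*(-82*1*(-126) - 222210) = (½)*1396*(3 + 1396) + (-1807380 - 1283664)*(-82*1*(-126) - 222210) = (½)*1396*1399 - 3091044*(-82*(-126) - 222210) = 976502 - 3091044*(10332 - 222210) = 976502 - 3091044*(-211878) = 976502 + 654924220632 = 654925197134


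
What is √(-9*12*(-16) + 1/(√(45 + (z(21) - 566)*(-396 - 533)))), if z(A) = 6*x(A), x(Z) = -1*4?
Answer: √(519218906155200 + 548155*√548155)/548155 ≈ 41.569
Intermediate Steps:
x(Z) = -4
z(A) = -24 (z(A) = 6*(-4) = -24)
√(-9*12*(-16) + 1/(√(45 + (z(21) - 566)*(-396 - 533)))) = √(-9*12*(-16) + 1/(√(45 + (-24 - 566)*(-396 - 533)))) = √(-108*(-16) + 1/(√(45 - 590*(-929)))) = √(1728 + 1/(√(45 + 548110))) = √(1728 + 1/(√548155)) = √(1728 + √548155/548155)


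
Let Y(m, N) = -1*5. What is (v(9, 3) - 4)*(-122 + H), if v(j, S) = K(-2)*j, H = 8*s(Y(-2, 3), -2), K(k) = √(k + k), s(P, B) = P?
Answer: 648 - 2916*I ≈ 648.0 - 2916.0*I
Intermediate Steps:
Y(m, N) = -5
K(k) = √2*√k (K(k) = √(2*k) = √2*√k)
H = -40 (H = 8*(-5) = -40)
v(j, S) = 2*I*j (v(j, S) = (√2*√(-2))*j = (√2*(I*√2))*j = (2*I)*j = 2*I*j)
(v(9, 3) - 4)*(-122 + H) = (2*I*9 - 4)*(-122 - 40) = (18*I - 4)*(-162) = (-4 + 18*I)*(-162) = 648 - 2916*I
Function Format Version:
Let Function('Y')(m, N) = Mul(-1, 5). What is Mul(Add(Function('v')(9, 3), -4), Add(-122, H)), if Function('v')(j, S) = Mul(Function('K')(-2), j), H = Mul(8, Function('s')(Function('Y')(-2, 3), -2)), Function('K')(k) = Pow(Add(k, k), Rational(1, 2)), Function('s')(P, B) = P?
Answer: Add(648, Mul(-2916, I)) ≈ Add(648.00, Mul(-2916.0, I))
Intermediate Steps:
Function('Y')(m, N) = -5
Function('K')(k) = Mul(Pow(2, Rational(1, 2)), Pow(k, Rational(1, 2))) (Function('K')(k) = Pow(Mul(2, k), Rational(1, 2)) = Mul(Pow(2, Rational(1, 2)), Pow(k, Rational(1, 2))))
H = -40 (H = Mul(8, -5) = -40)
Function('v')(j, S) = Mul(2, I, j) (Function('v')(j, S) = Mul(Mul(Pow(2, Rational(1, 2)), Pow(-2, Rational(1, 2))), j) = Mul(Mul(Pow(2, Rational(1, 2)), Mul(I, Pow(2, Rational(1, 2)))), j) = Mul(Mul(2, I), j) = Mul(2, I, j))
Mul(Add(Function('v')(9, 3), -4), Add(-122, H)) = Mul(Add(Mul(2, I, 9), -4), Add(-122, -40)) = Mul(Add(Mul(18, I), -4), -162) = Mul(Add(-4, Mul(18, I)), -162) = Add(648, Mul(-2916, I))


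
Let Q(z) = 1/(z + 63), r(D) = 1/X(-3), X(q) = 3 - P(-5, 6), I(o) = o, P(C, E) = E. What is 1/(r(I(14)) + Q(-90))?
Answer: -27/10 ≈ -2.7000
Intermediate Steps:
X(q) = -3 (X(q) = 3 - 1*6 = 3 - 6 = -3)
r(D) = -1/3 (r(D) = 1/(-3) = -1/3)
Q(z) = 1/(63 + z)
1/(r(I(14)) + Q(-90)) = 1/(-1/3 + 1/(63 - 90)) = 1/(-1/3 + 1/(-27)) = 1/(-1/3 - 1/27) = 1/(-10/27) = -27/10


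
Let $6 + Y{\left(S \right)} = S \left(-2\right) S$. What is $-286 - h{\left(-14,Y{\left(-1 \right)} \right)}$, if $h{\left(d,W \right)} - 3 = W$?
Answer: $-281$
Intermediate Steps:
$Y{\left(S \right)} = -6 - 2 S^{2}$ ($Y{\left(S \right)} = -6 + S \left(-2\right) S = -6 + - 2 S S = -6 - 2 S^{2}$)
$h{\left(d,W \right)} = 3 + W$
$-286 - h{\left(-14,Y{\left(-1 \right)} \right)} = -286 - \left(3 - \left(6 + 2 \left(-1\right)^{2}\right)\right) = -286 - \left(3 - 8\right) = -286 - -5 = -286 + 5 = -281$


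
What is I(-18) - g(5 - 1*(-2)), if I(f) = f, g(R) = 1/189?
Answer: -3403/189 ≈ -18.005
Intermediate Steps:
g(R) = 1/189
I(-18) - g(5 - 1*(-2)) = -18 - 1*1/189 = -18 - 1/189 = -3403/189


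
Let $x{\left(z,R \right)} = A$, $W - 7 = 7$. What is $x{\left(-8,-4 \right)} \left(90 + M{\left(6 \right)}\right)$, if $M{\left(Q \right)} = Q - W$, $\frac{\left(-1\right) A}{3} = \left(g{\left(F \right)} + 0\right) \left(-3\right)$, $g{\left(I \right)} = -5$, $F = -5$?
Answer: $-3690$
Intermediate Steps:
$W = 14$ ($W = 7 + 7 = 14$)
$A = -45$ ($A = - 3 \left(-5 + 0\right) \left(-3\right) = - 3 \left(\left(-5\right) \left(-3\right)\right) = \left(-3\right) 15 = -45$)
$x{\left(z,R \right)} = -45$
$M{\left(Q \right)} = -14 + Q$ ($M{\left(Q \right)} = Q - 14 = -14 + Q$)
$x{\left(-8,-4 \right)} \left(90 + M{\left(6 \right)}\right) = - 45 \left(90 + \left(-14 + 6\right)\right) = - 45 \left(90 - 8\right) = \left(-45\right) 82 = -3690$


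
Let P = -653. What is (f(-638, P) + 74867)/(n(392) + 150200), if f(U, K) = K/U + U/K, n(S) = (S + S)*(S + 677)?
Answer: 31191473791/411737949744 ≈ 0.075756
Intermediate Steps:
n(S) = 2*S*(677 + S) (n(S) = (2*S)*(677 + S) = 2*S*(677 + S))
(f(-638, P) + 74867)/(n(392) + 150200) = ((-653/(-638) - 638/(-653)) + 74867)/(2*392*(677 + 392) + 150200) = ((-653*(-1/638) - 638*(-1/653)) + 74867)/(2*392*1069 + 150200) = ((653/638 + 638/653) + 74867)/(838096 + 150200) = (833453/416614 + 74867)/988296 = (31191473791/416614)*(1/988296) = 31191473791/411737949744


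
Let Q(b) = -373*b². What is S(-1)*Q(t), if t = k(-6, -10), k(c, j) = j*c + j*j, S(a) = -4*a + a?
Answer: -28646400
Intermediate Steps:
S(a) = -3*a
k(c, j) = j² + c*j (k(c, j) = c*j + j² = j² + c*j)
t = 160 (t = -10*(-6 - 10) = -10*(-16) = 160)
S(-1)*Q(t) = (-3*(-1))*(-373*160²) = 3*(-373*25600) = 3*(-9548800) = -28646400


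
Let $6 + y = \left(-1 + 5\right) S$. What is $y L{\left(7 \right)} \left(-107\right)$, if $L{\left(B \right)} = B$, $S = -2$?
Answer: $10486$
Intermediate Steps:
$y = -14$ ($y = -6 + \left(-1 + 5\right) \left(-2\right) = -6 + 4 \left(-2\right) = -6 - 8 = -14$)
$y L{\left(7 \right)} \left(-107\right) = \left(-14\right) 7 \left(-107\right) = \left(-98\right) \left(-107\right) = 10486$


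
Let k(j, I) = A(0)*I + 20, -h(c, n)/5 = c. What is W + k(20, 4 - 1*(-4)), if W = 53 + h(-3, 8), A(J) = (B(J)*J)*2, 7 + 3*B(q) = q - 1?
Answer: 88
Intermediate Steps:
B(q) = -8/3 + q/3 (B(q) = -7/3 + (q - 1)/3 = -7/3 + (-1 + q)/3 = -7/3 + (-⅓ + q/3) = -8/3 + q/3)
h(c, n) = -5*c
A(J) = 2*J*(-8/3 + J/3) (A(J) = ((-8/3 + J/3)*J)*2 = (J*(-8/3 + J/3))*2 = 2*J*(-8/3 + J/3))
W = 68 (W = 53 - 5*(-3) = 53 + 15 = 68)
k(j, I) = 20 (k(j, I) = ((⅔)*0*(-8 + 0))*I + 20 = ((⅔)*0*(-8))*I + 20 = 0*I + 20 = 0 + 20 = 20)
W + k(20, 4 - 1*(-4)) = 68 + 20 = 88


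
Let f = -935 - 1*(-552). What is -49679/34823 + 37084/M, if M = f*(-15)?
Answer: 1005970277/200058135 ≈ 5.0284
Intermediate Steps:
f = -383 (f = -935 + 552 = -383)
M = 5745 (M = -383*(-15) = 5745)
-49679/34823 + 37084/M = -49679/34823 + 37084/5745 = 1005970277/200058135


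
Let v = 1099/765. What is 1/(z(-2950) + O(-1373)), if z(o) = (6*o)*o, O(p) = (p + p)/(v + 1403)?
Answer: 537197/28049740304655 ≈ 1.9152e-8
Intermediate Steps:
v = 1099/765 (v = 1099*(1/765) = 1099/765 ≈ 1.4366)
O(p) = 765*p/537197 (O(p) = (p + p)/(1099/765 + 1403) = (2*p)/(1074394/765) = (2*p)*(765/1074394) = 765*p/537197)
z(o) = 6*o**2
1/(z(-2950) + O(-1373)) = 1/(6*(-2950)**2 + (765/537197)*(-1373)) = 1/(6*8702500 - 1050345/537197) = 1/(52215000 - 1050345/537197) = 1/(28049740304655/537197) = 537197/28049740304655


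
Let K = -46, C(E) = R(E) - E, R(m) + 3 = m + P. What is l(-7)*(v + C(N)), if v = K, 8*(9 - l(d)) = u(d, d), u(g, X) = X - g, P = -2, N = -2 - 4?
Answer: -459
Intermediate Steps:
N = -6
l(d) = 9 (l(d) = 9 - (d - d)/8 = 9 - ⅛*0 = 9 + 0 = 9)
R(m) = -5 + m (R(m) = -3 + (m - 2) = -3 + (-2 + m) = -5 + m)
C(E) = -5 (C(E) = (-5 + E) - E = -5)
v = -46
l(-7)*(v + C(N)) = 9*(-46 - 5) = 9*(-51) = -459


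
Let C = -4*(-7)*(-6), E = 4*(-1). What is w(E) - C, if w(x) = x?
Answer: 164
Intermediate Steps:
E = -4
C = -168 (C = 28*(-6) = -168)
w(E) - C = -4 - 1*(-168) = -4 + 168 = 164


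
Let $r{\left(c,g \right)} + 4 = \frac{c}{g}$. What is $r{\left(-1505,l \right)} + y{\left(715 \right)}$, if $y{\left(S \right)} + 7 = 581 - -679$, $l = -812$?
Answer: $\frac{145099}{116} \approx 1250.9$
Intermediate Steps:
$r{\left(c,g \right)} = -4 + \frac{c}{g}$
$y{\left(S \right)} = 1253$ ($y{\left(S \right)} = -7 + \left(581 - -679\right) = -7 + \left(581 + 679\right) = -7 + 1260 = 1253$)
$r{\left(-1505,l \right)} + y{\left(715 \right)} = \left(-4 - \frac{1505}{-812}\right) + 1253 = \left(-4 - - \frac{215}{116}\right) + 1253 = \left(-4 + \frac{215}{116}\right) + 1253 = - \frac{249}{116} + 1253 = \frac{145099}{116}$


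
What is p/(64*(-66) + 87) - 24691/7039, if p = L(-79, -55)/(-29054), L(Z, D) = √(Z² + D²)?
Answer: -24691/7039 + √9266/120196398 ≈ -3.5077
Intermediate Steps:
L(Z, D) = √(D² + Z²)
p = -√9266/29054 (p = √((-55)² + (-79)²)/(-29054) = √(3025 + 6241)*(-1/29054) = √9266*(-1/29054) = -√9266/29054 ≈ -0.0033131)
p/(64*(-66) + 87) - 24691/7039 = (-√9266/29054)/(64*(-66) + 87) - 24691/7039 = (-√9266/29054)/(-4224 + 87) - 24691*1/7039 = -√9266/29054/(-4137) - 24691/7039 = -√9266/29054*(-1/4137) - 24691/7039 = √9266/120196398 - 24691/7039 = -24691/7039 + √9266/120196398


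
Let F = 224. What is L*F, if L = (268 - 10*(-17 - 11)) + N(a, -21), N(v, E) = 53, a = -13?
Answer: 134624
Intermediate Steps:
L = 601 (L = (268 - 10*(-17 - 11)) + 53 = (268 - 10*(-28)) + 53 = (268 + 280) + 53 = 548 + 53 = 601)
L*F = 601*224 = 134624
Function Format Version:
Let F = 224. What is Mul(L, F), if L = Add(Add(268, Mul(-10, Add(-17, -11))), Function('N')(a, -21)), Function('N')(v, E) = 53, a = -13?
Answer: 134624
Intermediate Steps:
L = 601 (L = Add(Add(268, Mul(-10, Add(-17, -11))), 53) = Add(Add(268, Mul(-10, -28)), 53) = Add(Add(268, 280), 53) = Add(548, 53) = 601)
Mul(L, F) = Mul(601, 224) = 134624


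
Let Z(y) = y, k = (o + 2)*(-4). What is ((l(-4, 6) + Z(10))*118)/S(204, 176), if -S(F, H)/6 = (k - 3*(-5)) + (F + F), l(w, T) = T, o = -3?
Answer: -944/1281 ≈ -0.73692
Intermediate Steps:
k = 4 (k = (-3 + 2)*(-4) = -1*(-4) = 4)
S(F, H) = -114 - 12*F (S(F, H) = -6*((4 - 3*(-5)) + (F + F)) = -6*((4 + 15) + 2*F) = -6*(19 + 2*F) = -114 - 12*F)
((l(-4, 6) + Z(10))*118)/S(204, 176) = ((6 + 10)*118)/(-114 - 12*204) = (16*118)/(-114 - 2448) = 1888/(-2562) = 1888*(-1/2562) = -944/1281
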